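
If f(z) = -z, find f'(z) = -1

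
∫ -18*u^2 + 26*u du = -6*u^3 + 13*u^2 + C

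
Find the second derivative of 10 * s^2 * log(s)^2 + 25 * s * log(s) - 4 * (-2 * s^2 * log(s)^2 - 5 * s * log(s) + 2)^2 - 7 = (-192*s^3*log(s)^4 - 448*s^3*log(s)^3 - 192*s^3*log(s)^2 - 480*s^2*log(s)^3 - 1200*s^2*log(s)^2 - 480*s^2*log(s) - 116*s*log(s)^2 - 348*s*log(s) - 116*s + 105)/s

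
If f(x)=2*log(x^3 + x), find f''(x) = (-6*x^4 - 2)/(x^6 + 2*x^4 + x^2)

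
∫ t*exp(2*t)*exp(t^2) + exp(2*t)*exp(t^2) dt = exp((t + 1)^2 - 1)/2 + C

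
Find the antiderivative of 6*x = 3*x^2 + C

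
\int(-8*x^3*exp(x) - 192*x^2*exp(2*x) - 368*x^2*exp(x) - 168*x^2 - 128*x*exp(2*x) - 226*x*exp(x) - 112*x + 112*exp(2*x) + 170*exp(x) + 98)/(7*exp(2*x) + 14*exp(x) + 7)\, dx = -2*(2*x + 5)*(8*exp(x) + 7)*(2*x^2 - 3*x + 4)/(7*exp(x) + 7) + C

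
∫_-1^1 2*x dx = 0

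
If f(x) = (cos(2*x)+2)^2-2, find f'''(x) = 32*sin(2*x) + 32*sin(4*x)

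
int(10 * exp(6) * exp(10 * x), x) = exp(10*x + 6) + C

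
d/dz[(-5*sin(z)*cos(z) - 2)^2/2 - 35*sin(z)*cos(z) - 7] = 25*sin(4*z)/4 - 25*cos(2*z)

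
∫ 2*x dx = x^2 + C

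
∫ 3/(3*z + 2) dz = log(3*z + 2) + C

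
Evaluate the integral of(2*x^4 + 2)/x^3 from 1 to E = -exp(-2) + exp(2)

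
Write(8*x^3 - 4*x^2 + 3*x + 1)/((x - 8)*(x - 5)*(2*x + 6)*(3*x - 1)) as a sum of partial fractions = 5/(644*(3*x - 1)) + 13/(88*(x + 3)) - 229/(168*(x - 5)) + 3865/(1518*(x - 8))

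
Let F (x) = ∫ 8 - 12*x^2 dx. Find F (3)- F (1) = -88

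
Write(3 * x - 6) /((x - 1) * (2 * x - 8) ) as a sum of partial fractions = 1/(2*(x - 1)) + 1/(x - 4)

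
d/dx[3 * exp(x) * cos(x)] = 3*sqrt(2)*exp(x)*cos(x + pi/4)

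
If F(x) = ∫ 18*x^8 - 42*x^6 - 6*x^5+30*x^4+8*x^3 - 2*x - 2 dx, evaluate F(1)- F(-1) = 0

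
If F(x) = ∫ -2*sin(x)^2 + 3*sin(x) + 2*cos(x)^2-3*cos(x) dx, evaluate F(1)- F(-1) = -6*sin(1) + 2*sin(2)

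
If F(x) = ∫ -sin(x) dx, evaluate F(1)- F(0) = -1 + cos(1)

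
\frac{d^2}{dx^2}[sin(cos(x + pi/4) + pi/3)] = -sin(x + pi/4)^2*sin(cos(x + pi/4) + pi/3) - cos(x + pi/4)*cos(cos(x + pi/4) + pi/3)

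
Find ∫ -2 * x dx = -x^2 + C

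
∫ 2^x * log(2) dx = 2^x + C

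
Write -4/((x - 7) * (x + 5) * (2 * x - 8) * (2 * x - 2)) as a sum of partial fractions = 1/(648*(x + 5)) - 1/(108*(x - 1)) + 1/(81*(x - 4)) - 1/(216*(x - 7))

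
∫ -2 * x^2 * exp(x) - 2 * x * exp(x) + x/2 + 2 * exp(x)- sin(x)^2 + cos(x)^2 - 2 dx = x^2/4 - 2*x*(x - 1)*exp(x) - 2*x + sin(2*x)/2 + C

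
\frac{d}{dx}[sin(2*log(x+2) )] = 2*cos(2*log(x + 2))/(x + 2)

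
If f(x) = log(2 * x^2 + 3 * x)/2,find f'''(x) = (16*x^3 + 36*x^2 + 54*x + 27)/(8*x^6 + 36*x^5 + 54*x^4 + 27*x^3)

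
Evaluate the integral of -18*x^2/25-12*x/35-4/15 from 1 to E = -6*exp(3)/25 - 6*exp(2)/35 - 4*E/15 + 356/525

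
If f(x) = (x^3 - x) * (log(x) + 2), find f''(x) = (6*x^2*log(x) + 17*x^2 - 1)/x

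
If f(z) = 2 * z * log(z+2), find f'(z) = (2*z*log(z + 2) + 2*z + 4*log(z + 2))/(z + 2)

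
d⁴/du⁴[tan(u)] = 24*tan(u)^5 + 40*tan(u)^3 + 16*tan(u)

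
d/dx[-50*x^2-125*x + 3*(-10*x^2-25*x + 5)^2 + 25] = 1200*x^3 + 4500*x^2 + 3050*x - 875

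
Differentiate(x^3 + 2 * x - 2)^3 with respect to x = 9*x^8 + 42*x^6 - 36*x^5 + 60*x^4 - 96*x^3 + 60*x^2 - 48*x + 24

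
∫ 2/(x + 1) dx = 2*log(x + 1) + C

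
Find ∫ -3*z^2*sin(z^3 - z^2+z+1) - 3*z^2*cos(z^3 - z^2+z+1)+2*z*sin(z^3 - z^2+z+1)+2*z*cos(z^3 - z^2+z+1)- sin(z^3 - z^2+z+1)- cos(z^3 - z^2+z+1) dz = -sin(z^3 - z^2 + z + 1) + cos(z^3 - z^2 + z + 1) + C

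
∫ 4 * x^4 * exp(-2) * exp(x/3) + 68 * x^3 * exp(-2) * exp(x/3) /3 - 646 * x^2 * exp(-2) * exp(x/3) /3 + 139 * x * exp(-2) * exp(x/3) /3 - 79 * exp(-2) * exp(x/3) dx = (x - 6)*(12*x^3 - 4*x^2 + 14*x - 5)*exp(x/3 - 2) + C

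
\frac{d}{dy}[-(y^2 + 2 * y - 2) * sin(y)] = -y^2*cos(y) - 2*y*sin(y) - 2*y*cos(y) - 2*sin(y) + 2*cos(y)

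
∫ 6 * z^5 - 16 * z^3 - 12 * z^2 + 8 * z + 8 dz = z^6 - 4*z^4 - 4*z^3 + 4*z^2 + 8*z + C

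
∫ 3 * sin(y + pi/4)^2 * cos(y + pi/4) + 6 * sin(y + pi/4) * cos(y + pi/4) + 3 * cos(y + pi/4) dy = (sin(y + pi/4) + 1)^3 + C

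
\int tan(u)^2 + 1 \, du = tan(u) + C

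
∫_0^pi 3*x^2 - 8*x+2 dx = -4 + (2 - pi)*(-pi^2 + 2 + 2*pi)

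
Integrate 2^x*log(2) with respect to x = 2^x + C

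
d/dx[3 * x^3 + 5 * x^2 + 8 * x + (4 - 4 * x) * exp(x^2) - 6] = -8*x^2*exp(x^2) + 9*x^2 + 8*x*exp(x^2) + 10*x - 4*exp(x^2) + 8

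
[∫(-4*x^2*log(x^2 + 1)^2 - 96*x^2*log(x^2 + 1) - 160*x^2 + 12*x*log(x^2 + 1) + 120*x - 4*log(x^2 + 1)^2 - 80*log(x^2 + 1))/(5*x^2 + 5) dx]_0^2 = -5*(log(5)/5 + 4)*log(5)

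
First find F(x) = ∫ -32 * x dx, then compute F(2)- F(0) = -64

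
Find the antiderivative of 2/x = 2*log(x) + C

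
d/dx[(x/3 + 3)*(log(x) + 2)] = (x*log(x) + 3*x + 9)/(3*x)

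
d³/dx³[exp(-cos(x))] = (3 - cos(x))*exp(-cos(x))*sin(x)*cos(x)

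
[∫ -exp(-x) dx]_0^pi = -1 + exp(-pi)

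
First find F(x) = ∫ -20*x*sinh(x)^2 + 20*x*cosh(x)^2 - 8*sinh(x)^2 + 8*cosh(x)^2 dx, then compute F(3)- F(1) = 96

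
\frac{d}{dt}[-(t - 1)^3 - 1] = -3*t^2 + 6*t - 3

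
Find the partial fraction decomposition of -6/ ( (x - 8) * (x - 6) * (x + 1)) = -2/(21*(x + 1)) + 3/(7*(x - 6)) - 1/(3*(x - 8))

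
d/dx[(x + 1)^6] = 6*x^5 + 30*x^4 + 60*x^3 + 60*x^2 + 30*x + 6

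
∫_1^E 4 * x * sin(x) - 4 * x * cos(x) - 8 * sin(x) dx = (4 - 4*E)*(cos(E) + sin(E))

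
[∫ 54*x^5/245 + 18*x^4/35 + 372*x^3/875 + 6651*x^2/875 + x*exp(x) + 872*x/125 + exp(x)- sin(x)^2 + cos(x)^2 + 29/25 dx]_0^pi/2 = -49/5 + 3*pi/10 + 9*pi^2/20 + 9*pi^3/56 + pi*exp(pi/2)/2 + (pi/10 + 3*pi^2/20 + 3*pi^3/56 + 7)^2/5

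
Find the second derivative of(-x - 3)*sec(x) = (x - 2*x/cos(x)^2 - 2*sin(x)/cos(x) + 3 - 6/cos(x)^2)/cos(x)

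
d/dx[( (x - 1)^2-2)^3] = 6*x^5 - 30*x^4 + 36*x^3 + 12*x^2 - 18*x - 6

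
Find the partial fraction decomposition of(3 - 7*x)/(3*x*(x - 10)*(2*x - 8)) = 25/(144*(x - 4)) - 67/(360*(x - 10)) + 1/(80*x)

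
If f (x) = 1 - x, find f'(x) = -1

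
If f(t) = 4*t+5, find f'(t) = 4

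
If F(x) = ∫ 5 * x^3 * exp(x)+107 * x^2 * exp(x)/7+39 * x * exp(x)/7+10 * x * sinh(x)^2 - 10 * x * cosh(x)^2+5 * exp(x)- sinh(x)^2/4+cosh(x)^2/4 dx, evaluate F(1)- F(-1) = 1/2 + 68*exp(-1)/7 + 72*E/7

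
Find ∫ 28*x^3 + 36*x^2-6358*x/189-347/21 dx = 7*x^4 + 12*x^3 - 3179*x^2/189 - 347*x/21 + C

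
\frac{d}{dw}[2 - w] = -1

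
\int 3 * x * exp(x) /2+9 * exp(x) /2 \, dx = 3*(x + 2)*exp(x)/2 + C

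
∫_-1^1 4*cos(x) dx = 8*sin(1)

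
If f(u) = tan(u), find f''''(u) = 24*tan(u)^5 + 40*tan(u)^3 + 16*tan(u)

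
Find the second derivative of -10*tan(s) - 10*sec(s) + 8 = -20*sin(s)/cos(s)^3 + 10/cos(s) - 20/cos(s)^3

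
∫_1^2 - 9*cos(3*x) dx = 3*sin(3) - 3*sin(6)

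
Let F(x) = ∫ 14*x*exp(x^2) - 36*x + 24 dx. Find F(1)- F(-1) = 48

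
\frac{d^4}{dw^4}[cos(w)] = cos(w)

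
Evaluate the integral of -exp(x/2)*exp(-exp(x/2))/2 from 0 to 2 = -exp(-1) + exp(-E)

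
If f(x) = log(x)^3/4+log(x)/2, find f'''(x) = (3*log(x)^2 - 9*log(x) + 5)/(2*x^3)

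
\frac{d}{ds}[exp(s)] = exp(s)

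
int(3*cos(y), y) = 3*sin(y) + C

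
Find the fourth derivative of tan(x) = 24*tan(x)^5 + 40*tan(x)^3 + 16*tan(x)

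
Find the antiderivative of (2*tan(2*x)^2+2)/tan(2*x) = log(3*tan(2*x)) + C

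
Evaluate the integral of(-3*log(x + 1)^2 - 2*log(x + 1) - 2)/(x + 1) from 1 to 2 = -2*log(3) - log(3)^3 - log(3)^2 + log(2)^3 + log(2)^2 + 2*log(2)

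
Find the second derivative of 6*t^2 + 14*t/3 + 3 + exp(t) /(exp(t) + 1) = (12*exp(3*t) + 35*exp(2*t) + 37*exp(t) + 12)/(exp(3*t) + 3*exp(2*t) + 3*exp(t) + 1)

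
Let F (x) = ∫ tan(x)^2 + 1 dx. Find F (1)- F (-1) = 2*tan(1)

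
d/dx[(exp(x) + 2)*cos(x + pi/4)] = -sqrt(2)*exp(x)*sin(x) - 2*sin(x + pi/4)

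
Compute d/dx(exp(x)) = exp(x)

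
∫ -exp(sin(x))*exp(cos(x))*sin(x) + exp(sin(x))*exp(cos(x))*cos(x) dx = exp(sqrt(2)*sin(x + pi/4)) + C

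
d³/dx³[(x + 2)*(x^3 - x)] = 24*x + 12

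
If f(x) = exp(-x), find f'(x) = -exp(-x)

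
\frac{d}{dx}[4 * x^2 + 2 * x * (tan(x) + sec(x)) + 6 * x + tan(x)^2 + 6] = 2*x*tan(x)^2 + 2*x*tan(x)*sec(x) + 10*x + 2*tan(x)^3 + 4*tan(x) + 2*sec(x) + 6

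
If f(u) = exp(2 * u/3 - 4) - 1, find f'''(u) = 8*exp(2*u/3 - 4)/27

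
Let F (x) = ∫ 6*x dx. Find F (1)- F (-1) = 0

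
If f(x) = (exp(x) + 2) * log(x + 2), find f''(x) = (x^2*exp(x)*log(x + 2) + 4*x*exp(x)*log(x + 2) + 2*x*exp(x) + 4*exp(x)*log(x + 2) + 3*exp(x) - 2)/(x^2 + 4*x + 4)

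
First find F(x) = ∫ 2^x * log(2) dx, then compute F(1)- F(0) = 1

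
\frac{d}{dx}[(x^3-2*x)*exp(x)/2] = x^3*exp(x)/2 + 3*x^2*exp(x)/2 - x*exp(x) - exp(x)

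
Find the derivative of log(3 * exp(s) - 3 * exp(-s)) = (exp(2*s) + 1)/(exp(2*s) - 1)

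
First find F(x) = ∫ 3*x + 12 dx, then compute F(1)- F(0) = 27/2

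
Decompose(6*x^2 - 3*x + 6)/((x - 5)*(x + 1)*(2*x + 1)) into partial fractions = -36/(11*(2*x + 1)) + 5/(2*(x + 1)) + 47/(22*(x - 5))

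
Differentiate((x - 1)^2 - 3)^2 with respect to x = 4*x^3 - 12*x^2 + 8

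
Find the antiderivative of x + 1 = x^2/2 + x + C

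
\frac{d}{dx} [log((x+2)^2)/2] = 1/(x + 2)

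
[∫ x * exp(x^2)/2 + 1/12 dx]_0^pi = -1/4 + pi/12 + exp(pi^2)/4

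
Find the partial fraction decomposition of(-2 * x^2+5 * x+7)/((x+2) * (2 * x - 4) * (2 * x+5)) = -4/(2*x + 5) + 11/(8*(x + 2)) + 1/(8*(x - 2))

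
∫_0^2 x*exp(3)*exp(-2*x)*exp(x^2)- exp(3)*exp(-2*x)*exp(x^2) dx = 0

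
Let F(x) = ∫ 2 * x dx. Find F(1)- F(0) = 1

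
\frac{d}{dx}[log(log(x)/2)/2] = 1/(2*x*log(x))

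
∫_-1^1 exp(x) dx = E - exp(-1)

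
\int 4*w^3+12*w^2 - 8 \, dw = w^4 + 4*w^3 - 8*w + C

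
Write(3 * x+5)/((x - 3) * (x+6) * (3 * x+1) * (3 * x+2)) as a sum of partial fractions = 27/(176*(3*x + 2)) - 18/(85*(3*x + 1)) + 13/(2448*(x + 6)) + 7/(495*(x - 3))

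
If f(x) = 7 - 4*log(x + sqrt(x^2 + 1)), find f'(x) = (-4*x - 4*sqrt(x^2 + 1))/(x^2 + x*sqrt(x^2 + 1) + 1)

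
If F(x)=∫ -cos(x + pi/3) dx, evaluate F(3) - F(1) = -sin(pi/3 + 3) + sin(1 + pi/3)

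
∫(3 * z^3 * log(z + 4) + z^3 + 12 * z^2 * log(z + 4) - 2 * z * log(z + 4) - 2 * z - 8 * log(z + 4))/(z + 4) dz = z*(z^2 - 2)*log(z + 4) + C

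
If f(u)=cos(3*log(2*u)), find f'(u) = -3*sin(3*log(u) + 3*log(2))/u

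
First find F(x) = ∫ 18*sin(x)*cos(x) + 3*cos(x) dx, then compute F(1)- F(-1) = 6*sin(1)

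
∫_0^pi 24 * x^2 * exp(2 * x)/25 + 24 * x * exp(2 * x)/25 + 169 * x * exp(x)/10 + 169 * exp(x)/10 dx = -147 + pi*exp(pi)/10 + 3*(7 + 2*pi*exp(pi)/5)^2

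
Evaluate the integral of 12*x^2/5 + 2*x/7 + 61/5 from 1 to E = -92/7 + E*(5*E/7 + 6 + 4*exp(2))/5 + 11*E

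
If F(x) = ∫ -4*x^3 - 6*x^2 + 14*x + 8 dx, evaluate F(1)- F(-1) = 12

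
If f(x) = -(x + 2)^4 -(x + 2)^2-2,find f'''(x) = -24*x - 48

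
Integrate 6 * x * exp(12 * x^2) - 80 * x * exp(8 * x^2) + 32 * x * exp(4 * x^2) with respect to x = (exp(8*x^2) - 20*exp(4*x^2) + 16)*exp(4*x^2)/4 + C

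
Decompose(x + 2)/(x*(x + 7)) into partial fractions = 5/(7*(x + 7)) + 2/(7*x)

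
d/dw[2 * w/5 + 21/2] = 2/5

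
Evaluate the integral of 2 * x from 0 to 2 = 4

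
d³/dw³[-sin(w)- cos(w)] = -sin(w) + cos(w)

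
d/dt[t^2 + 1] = 2*t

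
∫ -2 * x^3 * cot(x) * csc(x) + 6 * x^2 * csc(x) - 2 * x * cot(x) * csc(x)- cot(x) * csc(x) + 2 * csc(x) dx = (2*x^3 + 2*x + 1)*csc(x) + C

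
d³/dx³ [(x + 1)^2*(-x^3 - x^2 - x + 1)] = -60*x^2 - 72*x - 24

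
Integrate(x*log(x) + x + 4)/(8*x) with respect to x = (x + 4)*log(x)/8 + C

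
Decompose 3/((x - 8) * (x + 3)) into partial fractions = -3/(11*(x + 3)) + 3/(11*(x - 8))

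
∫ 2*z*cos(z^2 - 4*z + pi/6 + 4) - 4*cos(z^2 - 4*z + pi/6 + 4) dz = sin((z - 2)^2 + pi/6) + C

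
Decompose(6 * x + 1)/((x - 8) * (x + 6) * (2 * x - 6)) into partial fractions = -5/(36*(x + 6)) - 19/(90*(x - 3)) + 7/(20*(x - 8))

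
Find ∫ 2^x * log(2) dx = 2^x + C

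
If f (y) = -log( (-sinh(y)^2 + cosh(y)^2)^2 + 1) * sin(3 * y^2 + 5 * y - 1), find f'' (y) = (36*y^2*sin(3*y^2 + 5*y - 1) + 60*y*sin(3*y^2 + 5*y - 1) + 25*sin(3*y^2 + 5*y - 1) - 6*cos(3*y^2 + 5*y - 1))*log(2)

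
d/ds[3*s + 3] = 3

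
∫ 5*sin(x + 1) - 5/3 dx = -5*x/3 - 5*cos(x + 1) + C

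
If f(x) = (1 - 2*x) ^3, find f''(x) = 24 - 48*x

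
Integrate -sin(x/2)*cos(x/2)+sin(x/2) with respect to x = (cos(x/2) - 1)^2 + C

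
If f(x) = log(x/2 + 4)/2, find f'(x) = 1/(2*x + 16)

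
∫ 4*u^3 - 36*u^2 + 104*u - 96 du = u^4 - 12*u^3 + 52*u^2 - 96*u + C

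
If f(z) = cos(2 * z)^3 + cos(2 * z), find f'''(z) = 32*(54*sin(z)^4 - 54*sin(z)^2 + 11)*sin(z)*cos(z)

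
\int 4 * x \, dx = 2*x^2 + C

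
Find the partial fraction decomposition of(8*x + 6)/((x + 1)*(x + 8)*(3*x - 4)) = 75/(98*(3*x - 4)) - 29/(98*(x + 8)) + 2/(49*(x + 1))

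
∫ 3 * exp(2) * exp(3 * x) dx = exp(3*x + 2) + C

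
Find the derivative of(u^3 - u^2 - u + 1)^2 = 6*u^5 - 10*u^4 - 4*u^3 + 12*u^2 - 2*u - 2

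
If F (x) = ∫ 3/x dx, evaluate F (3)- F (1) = 3*log(3)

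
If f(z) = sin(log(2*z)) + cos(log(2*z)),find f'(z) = sqrt(2)*cos(log(z) + log(2) + pi/4)/z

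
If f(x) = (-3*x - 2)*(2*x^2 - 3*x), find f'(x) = -18*x^2 + 10*x + 6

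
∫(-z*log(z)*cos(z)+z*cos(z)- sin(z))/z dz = (1 - log(z))*sin(z) + C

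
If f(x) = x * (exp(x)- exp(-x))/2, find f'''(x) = (x*exp(2*x) + x + 3*exp(2*x) - 3)*exp(-x)/2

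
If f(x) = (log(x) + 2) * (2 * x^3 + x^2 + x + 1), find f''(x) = (12*x^3*log(x) + 34*x^3 + 2*x^2*log(x) + 7*x^2 + x - 1)/x^2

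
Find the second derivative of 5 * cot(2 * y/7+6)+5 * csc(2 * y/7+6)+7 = 40*cot(2*y/7 + 6)^3/49 + 40*cot(2*y/7 + 6)^2*csc(2*y/7 + 6)/49 + 40*cot(2*y/7 + 6)/49 + 20*csc(2*y/7 + 6)/49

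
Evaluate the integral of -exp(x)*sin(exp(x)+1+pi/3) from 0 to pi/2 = cos(1 + pi/3 + exp(pi/2)) - cos(pi/3 + 2)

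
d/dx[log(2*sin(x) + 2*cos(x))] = 1/tan(x + pi/4)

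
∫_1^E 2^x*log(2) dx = -2 + 2^E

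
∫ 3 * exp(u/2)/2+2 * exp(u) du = 3*exp(u/2) + 2*exp(u) + C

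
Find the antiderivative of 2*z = z^2 + C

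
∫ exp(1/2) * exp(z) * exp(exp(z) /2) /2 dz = exp(exp(z)/2 + 1/2) + C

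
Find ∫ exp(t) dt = exp(t) + C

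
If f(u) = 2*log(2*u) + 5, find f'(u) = 2/u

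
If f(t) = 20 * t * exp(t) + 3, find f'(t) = 20*t*exp(t) + 20*exp(t)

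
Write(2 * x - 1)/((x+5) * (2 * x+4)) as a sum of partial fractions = 11/(6*(x + 5)) - 5/(6*(x + 2))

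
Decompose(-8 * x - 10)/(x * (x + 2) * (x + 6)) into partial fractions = 19/(12*(x + 6)) - 3/(4*(x + 2)) - 5/(6*x)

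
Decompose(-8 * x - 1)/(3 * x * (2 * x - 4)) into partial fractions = -17/(12*(x - 2)) + 1/(12*x)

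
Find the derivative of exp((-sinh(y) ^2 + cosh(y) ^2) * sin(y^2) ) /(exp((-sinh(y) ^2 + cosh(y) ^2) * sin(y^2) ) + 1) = 2*y*exp(sin(y^2))*cos(y^2)/(exp(sin(y^2)) + 1)^2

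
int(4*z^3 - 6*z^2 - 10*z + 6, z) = z^4 - 2*z^3 - 5*z^2 + 6*z + C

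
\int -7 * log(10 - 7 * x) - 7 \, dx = (10 - 7*x)*log(10 - 7*x) + C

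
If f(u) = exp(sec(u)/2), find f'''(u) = (-4 - 6/cos(u) + 23/cos(u)^2 + 12/cos(u)^3 + cos(u)^(-4))*exp(1/(2*cos(u)))*sin(u)/(8*cos(u)^2)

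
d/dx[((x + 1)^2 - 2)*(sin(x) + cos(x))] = sqrt(2)*x^2*cos(x + pi/4) + 4*x*cos(x) + 3*sin(x) + cos(x)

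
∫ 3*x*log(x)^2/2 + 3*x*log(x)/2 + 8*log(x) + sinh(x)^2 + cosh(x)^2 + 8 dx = 3*x^2*log(x)^2/4 + 8*x*log(x) + sinh(2*x)/2 + C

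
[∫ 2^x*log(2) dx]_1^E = -2 + 2^E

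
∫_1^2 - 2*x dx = -3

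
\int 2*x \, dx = x^2 + C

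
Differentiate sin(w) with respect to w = cos(w)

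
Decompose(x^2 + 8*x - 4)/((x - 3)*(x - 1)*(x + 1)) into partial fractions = -11/(8*(x + 1)) - 5/(4*(x - 1)) + 29/(8*(x - 3))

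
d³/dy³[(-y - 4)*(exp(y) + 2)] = -y*exp(y) - 7*exp(y)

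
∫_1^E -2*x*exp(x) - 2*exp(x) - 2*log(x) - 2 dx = -2*exp(1 + E)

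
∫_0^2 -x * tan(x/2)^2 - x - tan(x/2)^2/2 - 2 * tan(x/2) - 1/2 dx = -5*tan(1)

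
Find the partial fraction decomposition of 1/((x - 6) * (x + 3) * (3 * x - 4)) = -9/(182*(3*x - 4)) + 1/(117*(x + 3)) + 1/(126*(x - 6))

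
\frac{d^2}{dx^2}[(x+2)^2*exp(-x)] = (x^2 - 2)*exp(-x)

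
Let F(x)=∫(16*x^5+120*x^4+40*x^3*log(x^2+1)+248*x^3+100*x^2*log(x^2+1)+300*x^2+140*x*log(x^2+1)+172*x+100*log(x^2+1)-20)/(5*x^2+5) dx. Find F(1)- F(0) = -24/5 - 2*log(2) + 5*(log(2) + 12/5)^2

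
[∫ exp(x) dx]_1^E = -E + exp(E)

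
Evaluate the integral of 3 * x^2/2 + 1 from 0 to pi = pi + pi^3/2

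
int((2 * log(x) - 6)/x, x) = (log(x) - 3)^2 + C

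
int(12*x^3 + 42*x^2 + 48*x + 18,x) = 3*x^4 + 14*x^3 + 24*x^2 + 18*x + C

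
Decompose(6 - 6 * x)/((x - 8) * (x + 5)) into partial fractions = -36/(13*(x + 5)) - 42/(13*(x - 8))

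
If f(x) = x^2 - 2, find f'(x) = 2*x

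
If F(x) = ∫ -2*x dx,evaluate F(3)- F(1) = -8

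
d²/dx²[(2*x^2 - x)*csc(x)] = (-2*x^2 + 4*x^2/sin(x)^2 + x - 8*x*cos(x)/sin(x) - 2*x/sin(x)^2 + 4 + 2*cos(x)/sin(x))/sin(x)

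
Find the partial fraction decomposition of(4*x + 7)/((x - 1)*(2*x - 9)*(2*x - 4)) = 10/(7*(2*x - 9)) + 11/(14*(x - 1)) - 3/(2*(x - 2))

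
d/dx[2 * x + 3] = 2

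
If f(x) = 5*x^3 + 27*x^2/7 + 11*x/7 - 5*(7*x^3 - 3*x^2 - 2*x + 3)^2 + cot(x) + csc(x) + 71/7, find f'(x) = -1470*x^5 + 1050*x^4 + 380*x^3 - 795*x^2 + 1034*x/7 - cot(x)^2 - cot(x)*csc(x) + 424/7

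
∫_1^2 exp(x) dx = -E + exp(2)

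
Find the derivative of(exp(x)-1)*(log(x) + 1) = (x*exp(x)*log(x) + x*exp(x) + exp(x) - 1)/x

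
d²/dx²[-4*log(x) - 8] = 4/x^2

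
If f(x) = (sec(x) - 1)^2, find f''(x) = 6*tan(x)^4 + 8*tan(x)^2 + 2 + 2/cos(x) - 4/cos(x)^3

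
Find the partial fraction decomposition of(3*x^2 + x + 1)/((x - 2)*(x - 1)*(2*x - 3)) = -37/(2*x - 3) + 5/(x - 1) + 15/(x - 2)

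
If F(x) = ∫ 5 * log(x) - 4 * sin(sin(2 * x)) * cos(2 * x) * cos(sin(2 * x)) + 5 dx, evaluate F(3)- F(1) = -cos(sin(2))^2 + cos(sin(6))^2 + 15*log(3)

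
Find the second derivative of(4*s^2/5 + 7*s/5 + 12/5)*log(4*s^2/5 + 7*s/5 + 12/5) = (32*s^2*log(4*s^2 + 7*s + 12) - 32*s^2*log(5) + 96*s^2 + 56*s*log(4*s^2 + 7*s + 12) - 56*s*log(5) + 168*s + 96*log(4*s^2 + 7*s + 12) - 96*log(5) + 145)/(20*s^2 + 35*s + 60)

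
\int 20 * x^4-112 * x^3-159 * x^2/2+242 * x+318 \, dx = 4*x^5 - 28*x^4 - 53*x^3/2 + 121*x^2 + 318*x + C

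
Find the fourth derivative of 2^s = 2^s*log(2)^4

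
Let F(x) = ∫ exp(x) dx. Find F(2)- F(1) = -E + exp(2)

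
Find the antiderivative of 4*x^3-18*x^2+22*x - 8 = x^4 - 6*x^3 + 11*x^2 - 8*x + C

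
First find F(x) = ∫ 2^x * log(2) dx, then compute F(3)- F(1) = 6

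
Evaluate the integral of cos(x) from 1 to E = -sin(1) + sin(E)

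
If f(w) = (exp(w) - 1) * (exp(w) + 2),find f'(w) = 2*exp(2*w) + exp(w)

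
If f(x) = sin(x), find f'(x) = cos(x)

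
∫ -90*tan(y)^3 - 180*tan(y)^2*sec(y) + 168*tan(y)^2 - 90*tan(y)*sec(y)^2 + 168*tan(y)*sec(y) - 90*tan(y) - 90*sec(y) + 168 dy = -5*(3*tan(y) + 3*sec(y) - 5)^2 + 18*tan(y) + 18*sec(y) + C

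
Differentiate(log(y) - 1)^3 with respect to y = (3*log(y)^2 - 6*log(y) + 3)/y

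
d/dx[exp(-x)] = -exp(-x)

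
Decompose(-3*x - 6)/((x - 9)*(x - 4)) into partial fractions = 18/(5*(x - 4)) - 33/(5*(x - 9))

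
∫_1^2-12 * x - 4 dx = -22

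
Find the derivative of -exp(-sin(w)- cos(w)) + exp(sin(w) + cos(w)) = sqrt(2)*(exp(2*sin(w))*exp(2*cos(w)) + 1)*exp(-sqrt(2)*sin(w + pi/4))*cos(w + pi/4)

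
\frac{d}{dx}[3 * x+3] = 3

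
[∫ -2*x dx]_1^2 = -3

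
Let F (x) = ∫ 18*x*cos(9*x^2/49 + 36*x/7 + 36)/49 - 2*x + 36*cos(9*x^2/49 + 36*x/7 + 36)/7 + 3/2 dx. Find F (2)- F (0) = -1 + sin(2304/49) - sin(36)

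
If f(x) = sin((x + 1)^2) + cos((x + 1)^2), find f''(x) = -4*x^2*sin(x^2 + 2*x + 1) - 4*x^2*cos(x^2 + 2*x + 1) - 8*x*sin(x^2 + 2*x + 1) - 8*x*cos(x^2 + 2*x + 1) - 6*sin(x^2 + 2*x + 1) - 2*cos(x^2 + 2*x + 1)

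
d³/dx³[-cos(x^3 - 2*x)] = -27*x^6*sin(x^3 - 2*x) + 54*x^4*sin(x^3 - 2*x) + 54*x^3*cos(x^3 - 2*x) - 36*x^2*sin(x^3 - 2*x) - 36*x*cos(x^3 - 2*x) + 14*sin(x^3 - 2*x)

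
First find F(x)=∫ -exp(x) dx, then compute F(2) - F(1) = E - exp(2)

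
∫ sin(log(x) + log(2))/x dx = -cos(log(2*x)) + C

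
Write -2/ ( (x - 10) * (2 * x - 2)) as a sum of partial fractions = 1/(9*(x - 1)) - 1/(9*(x - 10))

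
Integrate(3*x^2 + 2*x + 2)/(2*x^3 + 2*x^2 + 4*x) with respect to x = log(-x*(x^2 + x + 2))/2 + C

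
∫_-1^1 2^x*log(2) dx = 3/2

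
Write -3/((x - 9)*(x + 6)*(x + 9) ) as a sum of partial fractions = -1/(18*(x + 9)) + 1/(15*(x + 6)) - 1/(90*(x - 9))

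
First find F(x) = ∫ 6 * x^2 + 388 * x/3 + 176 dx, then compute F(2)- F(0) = 1880/3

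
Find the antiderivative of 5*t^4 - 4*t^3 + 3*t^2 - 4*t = t^5 - t^4 + t^3 - 2*t^2 + C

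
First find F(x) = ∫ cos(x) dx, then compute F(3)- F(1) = -sin(1) + sin(3)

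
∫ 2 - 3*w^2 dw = -w^3 + 2*w + C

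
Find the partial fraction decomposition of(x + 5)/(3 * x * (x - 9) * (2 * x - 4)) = -1/(12*(x - 2)) + 1/(27*(x - 9)) + 5/(108*x)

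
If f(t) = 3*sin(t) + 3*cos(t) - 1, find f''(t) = -3*sin(t) - 3*cos(t)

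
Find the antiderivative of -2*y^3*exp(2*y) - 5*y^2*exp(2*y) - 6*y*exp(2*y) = (-y^3 - y^2 - 2*y + 1)*exp(2*y) + C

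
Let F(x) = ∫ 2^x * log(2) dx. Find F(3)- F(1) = 6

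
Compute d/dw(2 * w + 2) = 2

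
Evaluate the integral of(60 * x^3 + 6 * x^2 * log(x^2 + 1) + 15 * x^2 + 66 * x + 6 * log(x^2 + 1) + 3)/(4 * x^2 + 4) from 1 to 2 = -9*log(2)/4 + 15*log(5)/4 + 93/4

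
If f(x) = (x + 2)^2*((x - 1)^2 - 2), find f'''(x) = 24*x + 12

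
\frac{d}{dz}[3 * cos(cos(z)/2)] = 3*sin(z)*sin(cos(z)/2)/2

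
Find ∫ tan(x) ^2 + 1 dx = tan(x) + C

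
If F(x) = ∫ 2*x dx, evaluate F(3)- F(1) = 8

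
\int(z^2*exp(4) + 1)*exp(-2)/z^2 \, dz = z*exp(2) - exp(-2)/z + C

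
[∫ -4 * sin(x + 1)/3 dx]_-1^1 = -4/3 + 4*cos(2)/3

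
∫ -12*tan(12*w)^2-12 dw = -tan(12*w) + C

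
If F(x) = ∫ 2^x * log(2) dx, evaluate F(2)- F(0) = 3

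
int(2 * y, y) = y^2 + C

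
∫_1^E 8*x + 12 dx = -25 + (3 + 2*E)^2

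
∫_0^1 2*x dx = 1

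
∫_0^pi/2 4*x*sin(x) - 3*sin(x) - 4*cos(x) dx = -3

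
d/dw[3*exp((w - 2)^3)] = 9*w^2*exp(w^3 - 6*w^2 + 12*w - 8) - 36*w*exp(w^3 - 6*w^2 + 12*w - 8) + 36*exp(w^3 - 6*w^2 + 12*w - 8)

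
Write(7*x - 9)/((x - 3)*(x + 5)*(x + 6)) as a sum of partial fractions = -17/(3*(x + 6)) + 11/(2*(x + 5)) + 1/(6*(x - 3))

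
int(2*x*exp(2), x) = x^2*exp(2) + C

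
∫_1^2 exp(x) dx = -E + exp(2)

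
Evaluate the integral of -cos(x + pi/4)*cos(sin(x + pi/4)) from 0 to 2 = -sin(sin(pi/4 + 2)) + sin(sqrt(2)/2)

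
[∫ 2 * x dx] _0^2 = 4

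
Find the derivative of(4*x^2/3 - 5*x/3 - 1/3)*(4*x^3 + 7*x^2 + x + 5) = 80*x^4/3 + 32*x^3/3 - 35*x^2 + 16*x/3 - 26/3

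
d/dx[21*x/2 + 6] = 21/2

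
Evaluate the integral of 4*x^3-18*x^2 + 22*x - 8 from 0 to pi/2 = -2 + (-2 + (-2 + pi/2)^2)*(-1 + pi/2)^2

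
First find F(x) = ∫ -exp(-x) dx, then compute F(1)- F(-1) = -E + exp(-1)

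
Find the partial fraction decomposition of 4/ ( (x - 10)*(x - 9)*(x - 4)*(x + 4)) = -1/(364*(x + 4)) + 1/(60*(x - 4)) - 4/(65*(x - 9)) + 1/(21*(x - 10))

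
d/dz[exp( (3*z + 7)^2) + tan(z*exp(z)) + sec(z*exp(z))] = (18*z*exp(49)*exp(41*z)*exp(9*z^2) + z*sin(z*exp(z))/cos(z*exp(z))^2 + z/cos(z*exp(z))^2 + 42*exp(49)*exp(41*z)*exp(9*z^2) + sin(z*exp(z))/cos(z*exp(z))^2 + cos(z*exp(z))^(-2))*exp(z)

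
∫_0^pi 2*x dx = pi^2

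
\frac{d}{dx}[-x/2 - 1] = -1/2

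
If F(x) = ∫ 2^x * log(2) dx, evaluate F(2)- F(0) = 3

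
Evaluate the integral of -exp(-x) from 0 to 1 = -1 + exp(-1)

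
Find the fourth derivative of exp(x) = exp(x)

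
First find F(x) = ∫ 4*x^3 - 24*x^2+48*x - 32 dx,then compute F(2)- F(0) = -16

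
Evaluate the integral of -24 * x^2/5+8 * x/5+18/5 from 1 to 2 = -26/5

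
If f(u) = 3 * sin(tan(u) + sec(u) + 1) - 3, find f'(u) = 3*(sin(u) + 1)*cos(tan(u) + 1 + 1/cos(u))/cos(u)^2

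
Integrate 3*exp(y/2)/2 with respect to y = 3*exp(y/2) + C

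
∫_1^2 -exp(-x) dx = -exp(-1) + exp(-2)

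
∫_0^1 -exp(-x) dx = -1 + exp(-1)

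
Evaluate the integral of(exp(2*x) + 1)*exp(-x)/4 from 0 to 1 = -exp(-1)/4 + E/4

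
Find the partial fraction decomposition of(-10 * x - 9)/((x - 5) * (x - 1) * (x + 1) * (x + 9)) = -81/(1120*(x + 9)) + 1/(96*(x + 1)) + 19/(80*(x - 1)) - 59/(336*(x - 5))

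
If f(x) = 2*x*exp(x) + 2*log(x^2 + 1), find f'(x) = (2*x^3*exp(x) + 2*x^2*exp(x) + 2*x*exp(x) + 4*x + 2*exp(x))/(x^2 + 1)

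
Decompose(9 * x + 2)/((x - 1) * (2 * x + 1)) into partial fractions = 5/(3*(2*x + 1)) + 11/(3*(x - 1))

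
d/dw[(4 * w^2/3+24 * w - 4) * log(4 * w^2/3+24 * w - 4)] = 8*w*log(w^2/3 + 6*w - 1)/3 + 8*w/3 + 16*w*log(2)/3 + 24*log(w^2/3 + 6*w - 1) + 24 + 48*log(2)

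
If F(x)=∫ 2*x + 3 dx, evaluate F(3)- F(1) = 14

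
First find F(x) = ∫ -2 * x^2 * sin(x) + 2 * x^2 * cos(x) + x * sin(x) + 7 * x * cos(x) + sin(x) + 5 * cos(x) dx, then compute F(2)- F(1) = 16*cos(2) - 7*sin(1) - 7*cos(1) + 16*sin(2)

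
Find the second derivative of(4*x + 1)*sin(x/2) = -x*sin(x/2) - sin(x/2)/4 + 4*cos(x/2)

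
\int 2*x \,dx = x^2 + C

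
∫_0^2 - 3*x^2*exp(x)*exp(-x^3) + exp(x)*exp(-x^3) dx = -1 + exp(-6)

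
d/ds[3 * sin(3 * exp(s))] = 9*exp(s)*cos(3*exp(s))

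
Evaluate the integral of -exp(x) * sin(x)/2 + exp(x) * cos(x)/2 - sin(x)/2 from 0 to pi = -exp(pi)/2 - 3/2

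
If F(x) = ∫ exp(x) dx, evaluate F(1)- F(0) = -1 + E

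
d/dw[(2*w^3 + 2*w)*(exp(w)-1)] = 2*w^3*exp(w) + 6*w^2*exp(w) - 6*w^2 + 2*w*exp(w) + 2*exp(w) - 2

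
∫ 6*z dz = 3*z^2 + C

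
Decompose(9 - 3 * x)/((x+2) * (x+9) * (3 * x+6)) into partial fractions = 12/(49*(x + 9)) - 12/(49*(x + 2)) + 5/(7*(x + 2)^2)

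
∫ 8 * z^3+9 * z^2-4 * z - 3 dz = 2*z^4 + 3*z^3 - 2*z^2 - 3*z + C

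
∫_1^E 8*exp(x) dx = -8*E + 8*exp(E)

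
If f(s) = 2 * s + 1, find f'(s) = 2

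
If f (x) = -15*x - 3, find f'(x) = -15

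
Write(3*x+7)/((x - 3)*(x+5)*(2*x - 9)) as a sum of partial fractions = 82/(57*(2*x - 9)) - 1/(19*(x + 5)) - 2/(3*(x - 3))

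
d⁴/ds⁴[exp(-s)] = exp(-s)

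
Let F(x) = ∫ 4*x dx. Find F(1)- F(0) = 2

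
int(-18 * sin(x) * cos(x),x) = -9*sin(x)^2 + C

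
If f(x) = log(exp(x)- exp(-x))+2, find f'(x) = (exp(2*x) + 1)/(exp(2*x) - 1)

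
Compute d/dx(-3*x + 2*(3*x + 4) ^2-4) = 36*x + 45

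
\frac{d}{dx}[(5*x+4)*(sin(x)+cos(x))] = -5*x*sin(x) + 5*x*cos(x) + sin(x) + 9*cos(x)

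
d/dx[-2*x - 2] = -2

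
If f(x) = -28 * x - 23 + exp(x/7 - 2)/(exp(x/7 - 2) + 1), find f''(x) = (exp(x/7 - 2) - exp(2*x/7 - 4))/(49*exp(-6)*exp(3*x/7) + 147*exp(-4)*exp(2*x/7) + 147*exp(-2)*exp(x/7) + 49)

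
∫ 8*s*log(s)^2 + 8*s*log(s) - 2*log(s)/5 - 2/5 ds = 2*s*(10*s*log(s) - 1)*log(s)/5 + C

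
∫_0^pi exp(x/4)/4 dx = -1 + exp(pi/4)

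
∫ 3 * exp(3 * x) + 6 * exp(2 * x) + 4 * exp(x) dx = (exp(x) + 1)^3 + exp(x) + C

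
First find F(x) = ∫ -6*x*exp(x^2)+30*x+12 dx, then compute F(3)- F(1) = -3*exp(9) + 3*E + 144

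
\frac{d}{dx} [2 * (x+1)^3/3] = 2*x^2 + 4*x + 2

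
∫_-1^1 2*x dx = 0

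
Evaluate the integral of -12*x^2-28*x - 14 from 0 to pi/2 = (-2*pi - 2)*(2 + pi^2/4 + 3*pi/2) + 4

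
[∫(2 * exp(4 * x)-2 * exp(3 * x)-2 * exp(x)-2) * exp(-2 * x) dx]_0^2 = -1 + (-1 - exp(-2) + exp(2))^2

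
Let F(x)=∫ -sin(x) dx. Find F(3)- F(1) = cos(3) - cos(1)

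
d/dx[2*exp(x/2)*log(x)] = (x*exp(x/2)*log(x) + 2*exp(x/2))/x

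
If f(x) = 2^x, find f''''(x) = 2^x*log(2)^4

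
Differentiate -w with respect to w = -1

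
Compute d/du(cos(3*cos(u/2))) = 3*sin(u/2)*sin(3*cos(u/2))/2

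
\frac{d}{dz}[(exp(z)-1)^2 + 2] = 2*exp(2*z) - 2*exp(z)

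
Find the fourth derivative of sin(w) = sin(w)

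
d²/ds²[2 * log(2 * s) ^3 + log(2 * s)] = (-6*log(s)^2 - 12*log(2)*log(s) + 12*log(s) - 6*log(2)^2 - 1 + 12*log(2))/s^2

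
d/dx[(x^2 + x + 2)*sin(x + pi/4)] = x^2*cos(x + pi/4) + 2*x*sin(x + pi/4) + x*cos(x + pi/4) + sin(x + pi/4) + 2*cos(x + pi/4)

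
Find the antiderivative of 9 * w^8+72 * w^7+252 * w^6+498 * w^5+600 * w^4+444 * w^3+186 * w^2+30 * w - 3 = w^9 + 9*w^8 + 36*w^7 + 83*w^6 + 120*w^5 + 111*w^4 + 62*w^3 + 15*w^2 - 3*w + C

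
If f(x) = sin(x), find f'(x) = cos(x)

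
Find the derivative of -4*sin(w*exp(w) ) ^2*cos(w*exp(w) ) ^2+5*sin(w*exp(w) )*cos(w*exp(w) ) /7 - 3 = (-2*w*sin(4*w*exp(w)) + 5*w*cos(2*w*exp(w))/7 - 2*sin(4*w*exp(w)) + 5*cos(2*w*exp(w))/7)*exp(w)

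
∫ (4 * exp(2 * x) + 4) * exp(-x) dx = 8*sinh(x) + C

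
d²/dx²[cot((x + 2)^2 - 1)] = 2*(4*x^2*cos(x^2 + 4*x + 3)/sin(x^2 + 4*x + 3) + 16*x*cos(x^2 + 4*x + 3)/sin(x^2 + 4*x + 3) - 1 + 16*cos(x^2 + 4*x + 3)/sin(x^2 + 4*x + 3))/sin(x^2 + 4*x + 3)^2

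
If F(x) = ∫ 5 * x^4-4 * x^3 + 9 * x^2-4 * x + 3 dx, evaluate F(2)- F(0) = 38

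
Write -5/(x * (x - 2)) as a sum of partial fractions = -5/(2*(x - 2)) + 5/(2*x)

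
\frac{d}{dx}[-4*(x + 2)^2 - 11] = -8*x - 16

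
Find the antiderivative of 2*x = x^2 + C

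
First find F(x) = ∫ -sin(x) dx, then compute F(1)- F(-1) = 0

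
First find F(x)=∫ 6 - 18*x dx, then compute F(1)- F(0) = -3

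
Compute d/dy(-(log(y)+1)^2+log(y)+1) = (-2*log(y) - 1)/y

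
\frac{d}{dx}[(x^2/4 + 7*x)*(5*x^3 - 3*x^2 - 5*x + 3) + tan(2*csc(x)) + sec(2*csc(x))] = 25*x^4/4 + 137*x^3 - 267*x^2/4 - 137*x/2 - 2*tan(2*csc(x))^2*cot(x)*csc(x) - 2*tan(2*csc(x))*cot(x)*csc(x)*sec(2*csc(x)) - 2*cot(x)*csc(x) + 21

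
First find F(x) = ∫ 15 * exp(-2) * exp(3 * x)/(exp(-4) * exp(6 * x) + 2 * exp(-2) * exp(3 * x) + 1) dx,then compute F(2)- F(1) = -5*exp(-4)/(exp(-4) + 1) + 5*exp(-1)/(exp(-1) + 1)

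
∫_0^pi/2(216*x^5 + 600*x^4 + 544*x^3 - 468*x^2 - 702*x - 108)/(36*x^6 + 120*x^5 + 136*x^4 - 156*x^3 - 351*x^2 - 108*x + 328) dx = -log(82) + log(1 + (-5*pi^2/4 - 3*pi^3/8 - 3*pi/4 + 9)^2)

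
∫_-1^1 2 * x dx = 0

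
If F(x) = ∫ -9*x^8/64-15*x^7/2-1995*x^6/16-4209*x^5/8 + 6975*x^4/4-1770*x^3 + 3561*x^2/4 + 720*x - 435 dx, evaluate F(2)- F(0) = -1116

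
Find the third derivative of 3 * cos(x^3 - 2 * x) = 81*x^6*sin(x^3 - 2*x) - 162*x^4*sin(x^3 - 2*x) - 162*x^3*cos(x^3 - 2*x) + 108*x^2*sin(x^3 - 2*x) + 108*x*cos(x^3 - 2*x) - 42*sin(x^3 - 2*x)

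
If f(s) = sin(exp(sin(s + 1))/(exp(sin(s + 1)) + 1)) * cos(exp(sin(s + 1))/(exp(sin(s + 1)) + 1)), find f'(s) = (-exp(sin(s + 1))*sin(exp(sin(s + 1))/(exp(sin(s + 1)) + 1))^2*cos(s + 1) + exp(sin(s + 1))*cos(exp(sin(s + 1))/(exp(sin(s + 1)) + 1))^2*cos(s + 1))/(exp(2*sin(s + 1)) + 2*exp(sin(s + 1)) + 1)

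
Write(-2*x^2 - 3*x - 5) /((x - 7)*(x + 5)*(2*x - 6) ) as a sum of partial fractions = -5/(24*(x + 5)) + 1/(2*(x - 3)) - 31/(24*(x - 7))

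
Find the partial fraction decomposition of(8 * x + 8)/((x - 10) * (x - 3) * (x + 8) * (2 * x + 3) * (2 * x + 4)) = -32/(2691*(2*x + 3)) - 7/(3861*(x + 8)) + 1/(90*(x + 2)) - 16/(3465*(x - 3)) + 11/(8694*(x - 10))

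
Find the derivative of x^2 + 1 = 2*x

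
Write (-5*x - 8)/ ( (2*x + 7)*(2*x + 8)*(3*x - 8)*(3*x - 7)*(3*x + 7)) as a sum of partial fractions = 11/(4900*(3*x + 7)) + 177/(18620*(3*x - 7)) - 8/(925*(3*x - 8)) - 76/(9065*(2*x + 7)) + 3/(950*(x + 4))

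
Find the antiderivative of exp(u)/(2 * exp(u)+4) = log(exp(u) + 2)/2 + C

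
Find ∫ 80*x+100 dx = 40*x^2 + 100*x + C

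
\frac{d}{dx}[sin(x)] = cos(x)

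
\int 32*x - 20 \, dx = 16*x^2 - 20*x + C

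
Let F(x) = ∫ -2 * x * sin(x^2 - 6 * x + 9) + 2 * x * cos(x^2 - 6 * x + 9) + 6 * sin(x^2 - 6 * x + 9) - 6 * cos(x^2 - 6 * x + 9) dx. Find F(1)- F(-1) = sin(4) + cos(4) - sin(16) - cos(16)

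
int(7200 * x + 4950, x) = 3600*x^2 + 4950*x + C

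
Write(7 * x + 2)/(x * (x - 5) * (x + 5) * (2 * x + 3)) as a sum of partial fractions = -68/(273*(2*x + 3)) + 33/(350*(x + 5)) + 37/(650*(x - 5)) - 2/(75*x)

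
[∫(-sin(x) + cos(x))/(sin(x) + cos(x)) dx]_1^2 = log(sin(pi/4 + 2)) - log(sin(pi/4 + 1))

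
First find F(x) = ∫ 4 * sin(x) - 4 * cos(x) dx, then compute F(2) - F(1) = 4*sqrt(2)*(-sin(pi/4 + 2) + sin(pi/4 + 1))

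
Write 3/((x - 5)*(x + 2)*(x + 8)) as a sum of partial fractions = 1/(26*(x + 8)) - 1/(14*(x + 2)) + 3/(91*(x - 5))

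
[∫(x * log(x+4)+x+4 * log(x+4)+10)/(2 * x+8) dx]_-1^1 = -9*log(3)/2 + 11*log(5)/2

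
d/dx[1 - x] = -1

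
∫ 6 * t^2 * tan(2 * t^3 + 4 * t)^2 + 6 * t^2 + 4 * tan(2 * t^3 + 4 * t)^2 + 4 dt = tan(2*t*(t^2 + 2)) + C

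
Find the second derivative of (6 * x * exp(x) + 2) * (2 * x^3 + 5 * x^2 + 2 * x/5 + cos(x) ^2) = 12*x^4*exp(x) + 126*x^3*exp(x) + 1632*x^2*exp(x)/5 - 12*x*exp(x)*sin(2*x) - 9*x*exp(x)*cos(2*x) + 963*x*exp(x)/5 + 24*x - 12*exp(x)*sin(2*x) + 6*exp(x)*cos(2*x) + 54*exp(x)/5 - 4*cos(2*x) + 20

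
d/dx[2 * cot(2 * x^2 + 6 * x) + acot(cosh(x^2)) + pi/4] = -2*(x*sinh(x^2) + 4*x*cosh(x^2)^2/sin(2*x*(x + 3))^2 + 4*x/sin(2*x*(x + 3))^2 + 6*cosh(x^2)^2/sin(2*x*(x + 3))^2 + 6/sin(2*x*(x + 3))^2)/(cosh(x^2)^2 + 1)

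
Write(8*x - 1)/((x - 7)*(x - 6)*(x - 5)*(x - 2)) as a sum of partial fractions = -1/(4*(x - 2)) + 13/(2*(x - 5)) - 47/(4*(x - 6)) + 11/(2*(x - 7))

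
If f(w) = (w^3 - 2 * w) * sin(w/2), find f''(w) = -w^3*sin(w/2)/4 + 3*w^2*cos(w/2) + 13*w*sin(w/2)/2 - 2*cos(w/2)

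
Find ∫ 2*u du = u^2 + C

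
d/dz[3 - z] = -1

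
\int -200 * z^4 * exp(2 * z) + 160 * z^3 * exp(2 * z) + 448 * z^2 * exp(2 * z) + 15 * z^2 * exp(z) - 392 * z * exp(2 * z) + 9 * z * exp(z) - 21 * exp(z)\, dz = z*(5*z - 7)*(-4*z*(5*z - 7)*exp(z) + 3)*exp(z) + C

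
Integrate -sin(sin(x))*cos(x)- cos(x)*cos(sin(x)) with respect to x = sqrt(2)*cos(sin(x) + pi/4) + C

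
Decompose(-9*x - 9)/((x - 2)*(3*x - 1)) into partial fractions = 36/(5*(3*x - 1)) - 27/(5*(x - 2))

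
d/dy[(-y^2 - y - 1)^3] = -6*y^5 - 15*y^4 - 24*y^3 - 21*y^2 - 12*y - 3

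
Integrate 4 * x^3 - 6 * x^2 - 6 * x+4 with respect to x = x^4 - 2*x^3 - 3*x^2 + 4*x + C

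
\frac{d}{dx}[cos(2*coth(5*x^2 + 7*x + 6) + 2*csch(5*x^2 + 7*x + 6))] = 2*(10*x*cosh(5*x^2 + 7*x + 6) + 10*x + 7*cosh(5*x^2 + 7*x + 6) + 7)*sin(2*(coth(5*x^2 + 7*x + 6) + csch(5*x^2 + 7*x + 6)))/sinh(5*x^2 + 7*x + 6)^2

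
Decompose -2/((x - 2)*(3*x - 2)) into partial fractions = 3/(2*(3*x - 2)) - 1/(2*(x - 2))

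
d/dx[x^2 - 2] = 2*x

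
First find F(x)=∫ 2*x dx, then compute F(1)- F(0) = 1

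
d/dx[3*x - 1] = 3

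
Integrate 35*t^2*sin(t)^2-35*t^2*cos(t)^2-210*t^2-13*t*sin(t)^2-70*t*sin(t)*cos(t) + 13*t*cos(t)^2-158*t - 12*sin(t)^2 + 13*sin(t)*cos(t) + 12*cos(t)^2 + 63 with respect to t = -(5*t - 4)*(7*t + 3)*(4*t + sin(2*t) + 6)/2 + C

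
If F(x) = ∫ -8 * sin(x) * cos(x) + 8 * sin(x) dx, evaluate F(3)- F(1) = -4*(-1 + cos(1))^2 + 4*(-1 + cos(3))^2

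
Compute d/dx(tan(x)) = cos(x)^(-2)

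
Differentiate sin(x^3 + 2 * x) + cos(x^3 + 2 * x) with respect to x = -3*x^2*sin(x^3 + 2*x) + 3*x^2*cos(x^3 + 2*x) - 2*sin(x^3 + 2*x) + 2*cos(x^3 + 2*x)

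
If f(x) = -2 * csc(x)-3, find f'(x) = 2*cot(x)*csc(x)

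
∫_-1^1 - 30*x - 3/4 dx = -3/2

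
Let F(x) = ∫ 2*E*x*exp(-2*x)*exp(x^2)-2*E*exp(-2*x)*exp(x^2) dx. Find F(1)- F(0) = 1 - E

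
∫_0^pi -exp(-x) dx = -1 + exp(-pi)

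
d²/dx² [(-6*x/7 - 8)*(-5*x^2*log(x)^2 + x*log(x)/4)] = (360*x^2*log(x)^2 + 600*x^2*log(x) + 120*x^2 + 1120*x*log(x)^2 + 3354*x*log(x) + 1111*x - 28)/(14*x)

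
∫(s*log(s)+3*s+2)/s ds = (s + 2)*(log(s) + 2) + C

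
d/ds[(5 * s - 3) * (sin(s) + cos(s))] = -5*s*sin(s) + 5*s*cos(s) + 8*sin(s) + 2*cos(s)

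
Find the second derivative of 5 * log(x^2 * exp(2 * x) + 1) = (-10*x^2*exp(4*x) + 20*x^2*exp(2*x) + 40*x*exp(2*x) + 10*exp(2*x))/(x^4*exp(4*x) + 2*x^2*exp(2*x) + 1)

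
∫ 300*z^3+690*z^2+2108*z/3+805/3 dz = 75*z^4 + 230*z^3 + 1054*z^2/3 + 805*z/3 + C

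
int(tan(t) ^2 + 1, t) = tan(t) + C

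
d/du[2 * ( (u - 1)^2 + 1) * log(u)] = (4*u^2*log(u) + 2*u^2 - 4*u*log(u) - 4*u + 4)/u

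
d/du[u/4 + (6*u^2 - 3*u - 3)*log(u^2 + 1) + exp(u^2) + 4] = (8*u^3*exp(u^2) + 48*u^3*log(u^2 + 1) + 48*u^3 - 12*u^2*log(u^2 + 1) - 23*u^2 + 8*u*exp(u^2) + 48*u*log(u^2 + 1) - 24*u - 12*log(u^2 + 1) + 1)/(4*u^2 + 4)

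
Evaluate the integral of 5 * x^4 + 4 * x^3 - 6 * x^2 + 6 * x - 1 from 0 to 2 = 42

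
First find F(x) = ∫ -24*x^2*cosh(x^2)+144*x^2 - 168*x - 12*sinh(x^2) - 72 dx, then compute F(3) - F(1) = -36*sinh(9) + 12*sinh(1) + 432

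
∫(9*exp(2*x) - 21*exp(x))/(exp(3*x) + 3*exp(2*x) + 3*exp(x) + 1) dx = 3*(-6*exp(2*x) - 15*exp(x) - 4)/(exp(2*x) + 2*exp(x) + 1) + C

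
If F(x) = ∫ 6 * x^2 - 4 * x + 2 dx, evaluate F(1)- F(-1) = 8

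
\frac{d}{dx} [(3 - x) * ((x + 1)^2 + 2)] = -3*x^2 + 2*x + 3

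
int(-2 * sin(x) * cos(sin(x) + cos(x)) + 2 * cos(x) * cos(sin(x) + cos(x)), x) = 2*sin(sqrt(2)*sin(x + pi/4)) + C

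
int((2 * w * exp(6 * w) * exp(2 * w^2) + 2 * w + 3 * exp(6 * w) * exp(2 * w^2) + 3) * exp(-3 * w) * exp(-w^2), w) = 2*sinh(w*(w + 3)) + C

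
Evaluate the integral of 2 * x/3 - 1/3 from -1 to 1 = -2/3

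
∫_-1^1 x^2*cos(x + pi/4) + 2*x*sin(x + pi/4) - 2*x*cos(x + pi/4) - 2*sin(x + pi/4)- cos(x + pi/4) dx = -2*sqrt(2)*cos(1)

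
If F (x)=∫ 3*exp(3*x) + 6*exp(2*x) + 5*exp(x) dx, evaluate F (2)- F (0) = -10 + 2*exp(2) + (1 + exp(2))^3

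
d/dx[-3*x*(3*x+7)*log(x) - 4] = -18*x*log(x) - 9*x - 21*log(x) - 21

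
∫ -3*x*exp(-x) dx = 3*(x + 1)*exp(-x) + C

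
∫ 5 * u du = 5*u^2/2 + C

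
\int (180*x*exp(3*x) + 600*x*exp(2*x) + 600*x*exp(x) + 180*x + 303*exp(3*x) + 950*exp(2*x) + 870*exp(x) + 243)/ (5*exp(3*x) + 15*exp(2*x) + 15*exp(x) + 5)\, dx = (3*(x - 7)*(exp(x) + 1)^2 + 10*((3*x + 4)*(exp(x) + 1) + exp(x))^2 + (exp(x) + 1)*exp(x))/(5*(exp(x) + 1)^2) + C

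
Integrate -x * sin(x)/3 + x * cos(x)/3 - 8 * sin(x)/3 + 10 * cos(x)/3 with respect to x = sqrt(2)*(x + 9)*sin(x + pi/4)/3 + C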